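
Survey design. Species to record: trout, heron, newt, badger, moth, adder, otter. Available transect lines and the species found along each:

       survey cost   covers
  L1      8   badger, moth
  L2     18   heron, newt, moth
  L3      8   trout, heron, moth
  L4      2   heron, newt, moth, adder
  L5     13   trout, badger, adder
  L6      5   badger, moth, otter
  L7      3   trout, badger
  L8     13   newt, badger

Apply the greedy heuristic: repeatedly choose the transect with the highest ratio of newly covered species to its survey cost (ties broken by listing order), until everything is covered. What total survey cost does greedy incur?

10

Pick 1: L4 adds 4 new (heron, newt, moth, adder) at survey cost 2 (ratio 4/2).
Pick 2: L7 adds 2 new (trout, badger) at survey cost 3 (ratio 2/3).
Pick 3: L6 adds 1 new (otter) at survey cost 5 (ratio 1/5).
Greedy total survey cost: 2 + 3 + 5 = 10.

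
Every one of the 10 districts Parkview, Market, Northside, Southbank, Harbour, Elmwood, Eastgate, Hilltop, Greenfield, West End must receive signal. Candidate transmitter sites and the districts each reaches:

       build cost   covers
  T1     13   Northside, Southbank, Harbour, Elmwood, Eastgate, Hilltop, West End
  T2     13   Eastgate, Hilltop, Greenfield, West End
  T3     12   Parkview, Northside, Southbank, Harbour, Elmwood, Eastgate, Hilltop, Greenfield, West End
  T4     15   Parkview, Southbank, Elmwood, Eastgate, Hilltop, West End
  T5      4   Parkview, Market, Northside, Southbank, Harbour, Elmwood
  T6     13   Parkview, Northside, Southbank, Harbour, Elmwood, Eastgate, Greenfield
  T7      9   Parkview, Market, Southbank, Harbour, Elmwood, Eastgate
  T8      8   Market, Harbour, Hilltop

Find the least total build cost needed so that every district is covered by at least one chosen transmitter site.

16

T3, T5 cover every district at build cost 12 + 4 = 16.
Any cover uses at least 2 transmitter sites; among all covering selections none totals below 16.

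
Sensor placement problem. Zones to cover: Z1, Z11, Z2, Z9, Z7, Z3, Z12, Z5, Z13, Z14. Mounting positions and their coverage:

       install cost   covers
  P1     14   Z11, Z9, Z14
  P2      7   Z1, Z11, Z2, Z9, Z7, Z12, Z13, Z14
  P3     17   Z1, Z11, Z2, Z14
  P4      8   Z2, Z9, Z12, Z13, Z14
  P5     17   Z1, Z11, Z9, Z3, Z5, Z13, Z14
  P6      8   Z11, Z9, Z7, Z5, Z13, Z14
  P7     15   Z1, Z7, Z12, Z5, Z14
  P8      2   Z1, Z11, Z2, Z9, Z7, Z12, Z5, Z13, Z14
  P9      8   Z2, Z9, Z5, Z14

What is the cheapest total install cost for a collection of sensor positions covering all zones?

P5, P8 cover every zone at install cost 17 + 2 = 19.
Any cover uses at least 2 sensor positions; among all covering selections none totals below 19.

19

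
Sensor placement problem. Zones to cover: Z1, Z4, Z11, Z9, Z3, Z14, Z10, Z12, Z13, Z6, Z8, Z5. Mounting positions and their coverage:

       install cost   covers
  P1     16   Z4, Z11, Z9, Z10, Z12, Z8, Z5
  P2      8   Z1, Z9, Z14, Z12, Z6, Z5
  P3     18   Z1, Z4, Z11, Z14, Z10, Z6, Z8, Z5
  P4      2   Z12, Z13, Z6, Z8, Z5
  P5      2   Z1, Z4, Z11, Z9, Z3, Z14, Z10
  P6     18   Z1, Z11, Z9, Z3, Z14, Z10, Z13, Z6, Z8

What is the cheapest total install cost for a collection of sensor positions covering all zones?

4

P4, P5 cover every zone at install cost 2 + 2 = 4.
Any cover uses at least 2 sensor positions; among all covering selections none totals below 4.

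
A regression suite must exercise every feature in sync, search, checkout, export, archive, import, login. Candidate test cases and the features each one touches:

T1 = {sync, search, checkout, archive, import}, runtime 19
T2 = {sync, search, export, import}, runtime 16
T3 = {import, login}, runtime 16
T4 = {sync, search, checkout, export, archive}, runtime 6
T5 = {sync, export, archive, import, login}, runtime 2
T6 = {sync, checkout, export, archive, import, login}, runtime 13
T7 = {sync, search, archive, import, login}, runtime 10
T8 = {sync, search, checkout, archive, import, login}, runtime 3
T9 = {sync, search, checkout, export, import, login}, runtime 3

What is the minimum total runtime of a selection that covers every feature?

5

T5, T8 cover every feature at runtime 2 + 3 = 5.
Any cover uses at least 2 test cases; among all covering selections none totals below 5.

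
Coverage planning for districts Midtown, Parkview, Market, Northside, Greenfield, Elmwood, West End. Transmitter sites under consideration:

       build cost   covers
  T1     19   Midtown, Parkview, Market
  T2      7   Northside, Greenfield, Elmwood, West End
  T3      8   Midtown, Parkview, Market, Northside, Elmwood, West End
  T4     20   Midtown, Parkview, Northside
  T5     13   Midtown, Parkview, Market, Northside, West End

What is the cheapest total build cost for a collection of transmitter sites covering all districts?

T2, T3 cover every district at build cost 7 + 8 = 15.
Any cover uses at least 2 transmitter sites; among all covering selections none totals below 15.

15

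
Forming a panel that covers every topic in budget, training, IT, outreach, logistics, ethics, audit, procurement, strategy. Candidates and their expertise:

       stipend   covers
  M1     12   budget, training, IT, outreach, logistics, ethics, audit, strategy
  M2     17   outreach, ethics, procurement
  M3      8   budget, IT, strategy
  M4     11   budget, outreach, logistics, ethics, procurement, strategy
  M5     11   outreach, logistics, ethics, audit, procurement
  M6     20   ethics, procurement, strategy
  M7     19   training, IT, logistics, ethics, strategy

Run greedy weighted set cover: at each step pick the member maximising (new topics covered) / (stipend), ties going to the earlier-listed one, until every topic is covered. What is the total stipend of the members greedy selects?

23

Pick 1: M1 adds 8 new (budget, training, IT, outreach, logistics, ethics, audit, strategy) at stipend 12 (ratio 8/12).
Pick 2: M4 adds 1 new (procurement) at stipend 11 (ratio 1/11).
Greedy total stipend: 12 + 11 = 23.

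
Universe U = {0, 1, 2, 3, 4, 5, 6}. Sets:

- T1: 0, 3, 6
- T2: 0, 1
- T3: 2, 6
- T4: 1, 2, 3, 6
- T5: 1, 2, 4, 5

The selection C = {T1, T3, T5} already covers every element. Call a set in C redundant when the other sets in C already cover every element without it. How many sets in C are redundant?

1

Drop T1: 0, 3 uncovered — not redundant.
Drop T3: the rest still cover every element — redundant.
Drop T5: 1, 4, 5 uncovered — not redundant.
1 redundant: T3.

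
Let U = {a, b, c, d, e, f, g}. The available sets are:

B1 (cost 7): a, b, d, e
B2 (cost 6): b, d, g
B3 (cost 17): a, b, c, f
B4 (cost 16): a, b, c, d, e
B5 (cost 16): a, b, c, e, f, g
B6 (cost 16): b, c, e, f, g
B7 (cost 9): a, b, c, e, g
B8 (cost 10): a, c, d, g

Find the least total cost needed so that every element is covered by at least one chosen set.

22

B2, B5 cover every element at cost 6 + 16 = 22.
Any cover uses at least 2 sets; among all covering selections none totals below 22.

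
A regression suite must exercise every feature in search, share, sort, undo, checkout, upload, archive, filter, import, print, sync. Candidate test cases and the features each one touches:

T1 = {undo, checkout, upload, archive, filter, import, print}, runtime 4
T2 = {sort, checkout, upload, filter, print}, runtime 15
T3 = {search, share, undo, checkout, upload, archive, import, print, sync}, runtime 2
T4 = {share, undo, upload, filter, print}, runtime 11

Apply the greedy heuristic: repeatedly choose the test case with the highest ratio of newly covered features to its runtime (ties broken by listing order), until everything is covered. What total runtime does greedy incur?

Pick 1: T3 adds 9 new (search, share, undo, checkout, upload, archive, import, print, sync) at runtime 2 (ratio 9/2).
Pick 2: T1 adds 1 new (filter) at runtime 4 (ratio 1/4).
Pick 3: T2 adds 1 new (sort) at runtime 15 (ratio 1/15).
Greedy total runtime: 2 + 4 + 15 = 21. (The true optimum is 17, so greedy overshoots here.)

21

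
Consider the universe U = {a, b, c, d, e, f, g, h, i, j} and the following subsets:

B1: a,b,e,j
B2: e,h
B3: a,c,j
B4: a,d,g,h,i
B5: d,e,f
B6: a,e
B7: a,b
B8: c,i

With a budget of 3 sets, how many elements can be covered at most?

Choosing B1, B3, B4 covers {a, b, c, d, e, g, h, i, j} — 9 elements.
No choice of 3 sets does better; here f is left uncovered.

9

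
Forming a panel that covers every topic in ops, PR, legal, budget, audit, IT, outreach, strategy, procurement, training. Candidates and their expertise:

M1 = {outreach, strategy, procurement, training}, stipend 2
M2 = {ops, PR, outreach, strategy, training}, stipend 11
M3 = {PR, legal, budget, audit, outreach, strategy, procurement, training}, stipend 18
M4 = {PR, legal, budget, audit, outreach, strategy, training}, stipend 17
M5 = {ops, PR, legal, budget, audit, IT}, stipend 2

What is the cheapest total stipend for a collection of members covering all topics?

4

M1, M5 cover every topic at stipend 2 + 2 = 4.
Any cover uses at least 2 members; among all covering selections none totals below 4.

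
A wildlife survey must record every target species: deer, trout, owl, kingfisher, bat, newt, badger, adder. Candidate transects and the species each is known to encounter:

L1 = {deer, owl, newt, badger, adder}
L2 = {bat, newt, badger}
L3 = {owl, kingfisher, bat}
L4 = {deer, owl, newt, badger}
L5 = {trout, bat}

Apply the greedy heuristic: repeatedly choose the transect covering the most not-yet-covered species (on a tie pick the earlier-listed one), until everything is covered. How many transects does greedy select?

3

Pick 1: L1 covers 5 new species (deer, owl, newt, badger, adder).
Pick 2: L3 covers 2 new species (kingfisher, bat).
Pick 3: L5 covers 1 new species (trout).
Greedy uses 3 transects.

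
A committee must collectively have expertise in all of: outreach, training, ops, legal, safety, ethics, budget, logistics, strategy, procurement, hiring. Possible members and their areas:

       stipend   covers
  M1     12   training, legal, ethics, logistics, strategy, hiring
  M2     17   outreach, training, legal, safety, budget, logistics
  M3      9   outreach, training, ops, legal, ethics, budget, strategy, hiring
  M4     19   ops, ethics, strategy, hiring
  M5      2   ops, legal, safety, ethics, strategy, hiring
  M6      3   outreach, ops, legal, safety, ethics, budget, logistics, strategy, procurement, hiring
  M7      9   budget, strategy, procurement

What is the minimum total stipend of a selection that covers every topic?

M3, M6 cover every topic at stipend 9 + 3 = 12.
Any cover uses at least 2 members; among all covering selections none totals below 12.

12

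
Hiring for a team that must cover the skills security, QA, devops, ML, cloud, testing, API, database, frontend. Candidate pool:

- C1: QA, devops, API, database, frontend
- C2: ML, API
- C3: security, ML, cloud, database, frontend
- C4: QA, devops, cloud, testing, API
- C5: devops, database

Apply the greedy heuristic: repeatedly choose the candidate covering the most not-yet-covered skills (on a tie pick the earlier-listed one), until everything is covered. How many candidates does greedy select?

3

Pick 1: C1 covers 5 new skills (QA, devops, API, database, frontend).
Pick 2: C3 covers 3 new skills (security, ML, cloud).
Pick 3: C4 covers 1 new skills (testing).
Greedy uses 3 candidates. (The true minimum is 2.)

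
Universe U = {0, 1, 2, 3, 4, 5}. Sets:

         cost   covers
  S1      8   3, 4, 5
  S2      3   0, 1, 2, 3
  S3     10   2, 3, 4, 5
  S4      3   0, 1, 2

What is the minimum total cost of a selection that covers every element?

11

S1, S2 cover every element at cost 8 + 3 = 11.
Any cover uses at least 2 sets; among all covering selections none totals below 11.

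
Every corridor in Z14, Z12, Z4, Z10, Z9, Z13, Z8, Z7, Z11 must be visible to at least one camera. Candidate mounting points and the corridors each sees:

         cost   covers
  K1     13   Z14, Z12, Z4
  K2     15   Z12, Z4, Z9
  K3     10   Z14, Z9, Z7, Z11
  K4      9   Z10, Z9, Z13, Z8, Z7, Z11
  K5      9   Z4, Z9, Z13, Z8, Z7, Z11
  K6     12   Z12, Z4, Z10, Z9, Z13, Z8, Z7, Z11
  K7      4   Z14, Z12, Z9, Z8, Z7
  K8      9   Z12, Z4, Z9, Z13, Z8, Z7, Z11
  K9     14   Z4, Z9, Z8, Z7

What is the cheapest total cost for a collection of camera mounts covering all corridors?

16

K6, K7 cover every corridor at cost 12 + 4 = 16.
Any cover uses at least 2 camera mounts; among all covering selections none totals below 16.
Greedy by coverage-per-cost would pick K7, K4, K5 for 22 — worse than the optimum 16.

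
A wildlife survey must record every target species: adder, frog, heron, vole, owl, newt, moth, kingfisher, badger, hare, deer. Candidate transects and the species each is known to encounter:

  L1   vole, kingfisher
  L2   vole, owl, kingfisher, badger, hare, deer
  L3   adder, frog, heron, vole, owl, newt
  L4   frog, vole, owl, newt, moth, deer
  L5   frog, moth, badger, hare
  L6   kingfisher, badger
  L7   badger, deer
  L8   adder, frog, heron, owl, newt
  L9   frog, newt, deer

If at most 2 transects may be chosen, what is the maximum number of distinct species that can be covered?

Choosing L2, L3 covers {adder, frog, heron, vole, owl, newt, kingfisher, badger, hare, deer} — 10 species.
No choice of 2 transects does better; here moth is left uncovered.

10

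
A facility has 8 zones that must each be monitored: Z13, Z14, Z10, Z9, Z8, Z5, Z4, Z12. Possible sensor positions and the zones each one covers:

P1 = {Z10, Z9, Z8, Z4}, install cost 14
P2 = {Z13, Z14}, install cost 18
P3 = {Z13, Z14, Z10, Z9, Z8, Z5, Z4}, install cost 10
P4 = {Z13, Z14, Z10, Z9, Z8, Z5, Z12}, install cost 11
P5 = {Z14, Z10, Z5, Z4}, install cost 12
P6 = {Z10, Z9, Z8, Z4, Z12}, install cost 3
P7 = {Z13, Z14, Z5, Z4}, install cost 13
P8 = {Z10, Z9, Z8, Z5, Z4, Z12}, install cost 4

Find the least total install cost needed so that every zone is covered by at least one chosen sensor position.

13

P3, P6 cover every zone at install cost 10 + 3 = 13.
Any cover uses at least 2 sensor positions; among all covering selections none totals below 13.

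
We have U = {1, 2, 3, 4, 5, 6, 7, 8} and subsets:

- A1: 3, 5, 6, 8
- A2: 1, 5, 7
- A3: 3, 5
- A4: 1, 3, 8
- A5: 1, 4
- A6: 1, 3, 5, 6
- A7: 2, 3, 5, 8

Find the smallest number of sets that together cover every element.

4

A1, A2, A5, A7 together cover {1, 2, 3, 4, 5, 6, 7, 8} — every element.
No 3 of the 7 sets cover everything (all 35 triples fall short), so 4 is minimum.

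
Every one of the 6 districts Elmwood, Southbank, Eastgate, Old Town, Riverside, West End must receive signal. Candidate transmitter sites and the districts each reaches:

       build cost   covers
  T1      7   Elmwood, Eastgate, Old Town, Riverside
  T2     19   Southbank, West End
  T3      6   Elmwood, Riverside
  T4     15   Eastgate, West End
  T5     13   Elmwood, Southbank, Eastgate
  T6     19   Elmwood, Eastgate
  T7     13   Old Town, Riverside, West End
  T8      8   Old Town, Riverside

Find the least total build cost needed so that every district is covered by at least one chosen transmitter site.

26

T1, T2 cover every district at build cost 7 + 19 = 26.
Any cover uses at least 2 transmitter sites; among all covering selections none totals below 26.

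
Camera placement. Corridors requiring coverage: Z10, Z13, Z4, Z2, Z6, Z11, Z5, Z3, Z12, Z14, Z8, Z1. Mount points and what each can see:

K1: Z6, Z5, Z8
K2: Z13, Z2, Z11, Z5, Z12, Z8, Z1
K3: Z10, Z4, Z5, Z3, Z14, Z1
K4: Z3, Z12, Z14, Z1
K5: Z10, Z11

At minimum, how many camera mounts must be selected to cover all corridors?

K1, K2, K3 together cover {Z10, Z13, Z4, Z2, Z6, Z11, Z5, Z3, Z12, Z14, Z8, Z1} — every corridor.
No 2 of the 5 camera mounts cover everything (all 10 pairs fall short), so 3 is minimum.

3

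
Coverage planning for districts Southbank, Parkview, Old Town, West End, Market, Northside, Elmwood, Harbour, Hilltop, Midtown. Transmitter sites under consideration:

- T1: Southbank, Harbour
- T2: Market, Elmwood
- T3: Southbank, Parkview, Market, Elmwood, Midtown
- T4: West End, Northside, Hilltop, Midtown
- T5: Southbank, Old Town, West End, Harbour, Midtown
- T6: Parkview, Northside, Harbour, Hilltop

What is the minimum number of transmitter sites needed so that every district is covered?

T2, T5, T6 together cover {Southbank, Parkview, Old Town, West End, Market, Northside, Elmwood, Harbour, Hilltop, Midtown} — every district.
No 2 of the 6 transmitter sites cover everything (all 15 pairs fall short), so 3 is minimum.

3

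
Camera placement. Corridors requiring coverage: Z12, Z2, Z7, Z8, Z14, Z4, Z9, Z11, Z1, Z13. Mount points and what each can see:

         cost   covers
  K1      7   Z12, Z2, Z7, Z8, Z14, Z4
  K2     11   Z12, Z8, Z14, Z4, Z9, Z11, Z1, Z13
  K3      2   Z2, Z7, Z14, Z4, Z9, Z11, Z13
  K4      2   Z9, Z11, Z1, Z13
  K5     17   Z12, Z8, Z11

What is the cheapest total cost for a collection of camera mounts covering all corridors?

9

K1, K4 cover every corridor at cost 7 + 2 = 9.
Any cover uses at least 2 camera mounts; among all covering selections none totals below 9.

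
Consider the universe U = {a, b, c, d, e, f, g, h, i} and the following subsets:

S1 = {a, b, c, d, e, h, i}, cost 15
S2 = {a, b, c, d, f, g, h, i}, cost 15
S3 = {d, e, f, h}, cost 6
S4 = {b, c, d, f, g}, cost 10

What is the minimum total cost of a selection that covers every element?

21

S2, S3 cover every element at cost 15 + 6 = 21.
Any cover uses at least 2 sets; among all covering selections none totals below 21.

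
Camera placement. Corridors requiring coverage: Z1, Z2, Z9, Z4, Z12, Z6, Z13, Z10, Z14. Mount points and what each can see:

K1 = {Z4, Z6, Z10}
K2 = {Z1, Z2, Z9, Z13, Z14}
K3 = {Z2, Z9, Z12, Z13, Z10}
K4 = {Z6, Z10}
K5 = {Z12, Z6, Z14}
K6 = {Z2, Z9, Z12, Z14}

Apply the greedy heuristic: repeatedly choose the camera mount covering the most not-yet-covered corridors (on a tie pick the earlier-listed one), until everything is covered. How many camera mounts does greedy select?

Pick 1: K2 covers 5 new corridors (Z1, Z2, Z9, Z13, Z14).
Pick 2: K1 covers 3 new corridors (Z4, Z6, Z10).
Pick 3: K3 covers 1 new corridors (Z12).
Greedy uses 3 camera mounts.

3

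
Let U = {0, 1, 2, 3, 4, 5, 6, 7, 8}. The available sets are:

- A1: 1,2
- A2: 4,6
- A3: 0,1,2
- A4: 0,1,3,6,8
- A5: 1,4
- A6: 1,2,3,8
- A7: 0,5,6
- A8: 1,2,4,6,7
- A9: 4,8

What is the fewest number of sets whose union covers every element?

3

A4, A7, A8 together cover {0, 1, 2, 3, 4, 5, 6, 7, 8} — every element.
No 2 of the 9 sets cover everything (all 36 pairs fall short), so 3 is minimum.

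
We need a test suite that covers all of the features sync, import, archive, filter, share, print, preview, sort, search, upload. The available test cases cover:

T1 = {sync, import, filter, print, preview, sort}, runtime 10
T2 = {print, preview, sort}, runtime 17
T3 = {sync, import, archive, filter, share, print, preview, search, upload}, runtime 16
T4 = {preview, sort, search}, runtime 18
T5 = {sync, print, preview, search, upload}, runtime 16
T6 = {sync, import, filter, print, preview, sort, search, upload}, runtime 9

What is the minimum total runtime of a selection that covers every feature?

25

T3, T6 cover every feature at runtime 16 + 9 = 25.
Any cover uses at least 2 test cases; among all covering selections none totals below 25.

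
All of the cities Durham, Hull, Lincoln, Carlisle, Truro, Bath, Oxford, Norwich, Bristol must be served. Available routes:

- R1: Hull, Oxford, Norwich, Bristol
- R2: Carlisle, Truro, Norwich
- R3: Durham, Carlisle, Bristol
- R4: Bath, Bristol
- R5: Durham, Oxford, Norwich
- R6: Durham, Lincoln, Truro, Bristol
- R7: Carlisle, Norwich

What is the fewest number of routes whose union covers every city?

4

R1, R2, R4, R6 together cover {Durham, Hull, Lincoln, Carlisle, Truro, Bath, Oxford, Norwich, Bristol} — every city.
No 3 of the 7 routes cover everything (all 35 triples fall short), so 4 is minimum.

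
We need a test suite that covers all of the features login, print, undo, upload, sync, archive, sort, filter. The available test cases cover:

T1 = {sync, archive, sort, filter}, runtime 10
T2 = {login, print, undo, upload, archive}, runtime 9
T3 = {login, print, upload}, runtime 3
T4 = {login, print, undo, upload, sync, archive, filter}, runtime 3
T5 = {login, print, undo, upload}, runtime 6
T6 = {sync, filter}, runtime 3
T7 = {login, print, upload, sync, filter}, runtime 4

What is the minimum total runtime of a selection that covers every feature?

13

T1, T4 cover every feature at runtime 10 + 3 = 13.
Any cover uses at least 2 test cases; among all covering selections none totals below 13.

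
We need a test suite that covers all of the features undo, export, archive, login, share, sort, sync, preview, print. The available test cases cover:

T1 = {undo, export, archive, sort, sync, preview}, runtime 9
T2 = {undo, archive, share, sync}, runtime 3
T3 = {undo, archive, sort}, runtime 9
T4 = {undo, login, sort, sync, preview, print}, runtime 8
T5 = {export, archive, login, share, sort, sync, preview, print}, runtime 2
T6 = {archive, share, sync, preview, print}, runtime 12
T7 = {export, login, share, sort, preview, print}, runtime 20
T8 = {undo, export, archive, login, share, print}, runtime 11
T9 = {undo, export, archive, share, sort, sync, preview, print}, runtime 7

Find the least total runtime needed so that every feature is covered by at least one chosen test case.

5

T2, T5 cover every feature at runtime 3 + 2 = 5.
Any cover uses at least 2 test cases; among all covering selections none totals below 5.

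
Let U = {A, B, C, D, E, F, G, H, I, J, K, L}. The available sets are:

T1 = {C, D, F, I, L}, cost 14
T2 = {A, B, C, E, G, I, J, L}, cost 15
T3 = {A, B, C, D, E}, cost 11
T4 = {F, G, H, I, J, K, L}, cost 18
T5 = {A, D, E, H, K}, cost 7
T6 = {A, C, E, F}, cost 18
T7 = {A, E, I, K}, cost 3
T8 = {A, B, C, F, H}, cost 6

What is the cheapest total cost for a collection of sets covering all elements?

T2, T5, T8 cover every element at cost 15 + 7 + 6 = 28.
Any cover uses at least 2 sets; among all covering selections none totals below 28.
Greedy by coverage-per-cost would pick T7, T8, T2, T5 for 31 — worse than the optimum 28.

28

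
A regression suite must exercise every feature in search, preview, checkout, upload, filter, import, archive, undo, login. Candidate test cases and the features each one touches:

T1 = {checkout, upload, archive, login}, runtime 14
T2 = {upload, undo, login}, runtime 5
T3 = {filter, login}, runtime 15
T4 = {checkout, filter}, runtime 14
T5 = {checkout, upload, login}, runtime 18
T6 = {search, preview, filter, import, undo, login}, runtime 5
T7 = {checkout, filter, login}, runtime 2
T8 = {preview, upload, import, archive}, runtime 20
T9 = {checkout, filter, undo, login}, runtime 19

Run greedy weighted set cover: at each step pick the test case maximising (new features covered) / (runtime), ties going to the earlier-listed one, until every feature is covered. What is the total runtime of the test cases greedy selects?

26

Pick 1: T7 adds 3 new (checkout, filter, login) at runtime 2 (ratio 3/2).
Pick 2: T6 adds 4 new (search, preview, import, undo) at runtime 5 (ratio 4/5).
Pick 3: T2 adds 1 new (upload) at runtime 5 (ratio 1/5).
Pick 4: T1 adds 1 new (archive) at runtime 14 (ratio 1/14).
Greedy total runtime: 2 + 5 + 5 + 14 = 26. (The true optimum is 19, so greedy overshoots here.)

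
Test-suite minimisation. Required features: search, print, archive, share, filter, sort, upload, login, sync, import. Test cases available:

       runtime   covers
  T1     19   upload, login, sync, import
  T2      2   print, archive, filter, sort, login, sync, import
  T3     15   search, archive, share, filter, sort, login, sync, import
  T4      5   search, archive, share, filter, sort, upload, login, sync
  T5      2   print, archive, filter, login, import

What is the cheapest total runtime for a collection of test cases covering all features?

7

T2, T4 cover every feature at runtime 2 + 5 = 7.
Any cover uses at least 2 test cases; among all covering selections none totals below 7.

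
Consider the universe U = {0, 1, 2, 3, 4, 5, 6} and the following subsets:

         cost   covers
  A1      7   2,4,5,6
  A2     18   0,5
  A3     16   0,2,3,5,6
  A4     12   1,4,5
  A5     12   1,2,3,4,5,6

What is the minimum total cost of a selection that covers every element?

A3, A4 cover every element at cost 16 + 12 = 28.
Any cover uses at least 2 sets; among all covering selections none totals below 28.
Greedy by coverage-per-cost would pick A1, A5, A3 for 35 — worse than the optimum 28.

28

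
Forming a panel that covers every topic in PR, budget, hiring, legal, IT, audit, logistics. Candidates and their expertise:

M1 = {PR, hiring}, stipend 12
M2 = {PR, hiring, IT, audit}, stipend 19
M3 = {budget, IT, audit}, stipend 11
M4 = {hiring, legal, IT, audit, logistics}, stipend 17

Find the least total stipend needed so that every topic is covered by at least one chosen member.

40

M1, M3, M4 cover every topic at stipend 12 + 11 + 17 = 40.
Any cover uses at least 3 members; among all covering selections none totals below 40.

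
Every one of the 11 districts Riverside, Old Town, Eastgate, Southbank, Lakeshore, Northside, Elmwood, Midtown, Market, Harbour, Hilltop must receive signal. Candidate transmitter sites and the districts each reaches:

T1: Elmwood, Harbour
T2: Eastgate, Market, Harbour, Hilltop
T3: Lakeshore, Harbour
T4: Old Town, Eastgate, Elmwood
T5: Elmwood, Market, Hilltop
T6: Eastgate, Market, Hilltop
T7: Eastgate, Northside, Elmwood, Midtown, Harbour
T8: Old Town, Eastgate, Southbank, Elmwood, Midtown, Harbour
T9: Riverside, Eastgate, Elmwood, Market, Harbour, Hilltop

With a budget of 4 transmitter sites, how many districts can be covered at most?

Choosing T3, T7, T8, T9 covers {Riverside, Old Town, Eastgate, Southbank, Lakeshore, Northside, Elmwood, Midtown, Market, Harbour, Hilltop} — 11 districts.
That is all 11 districts.

11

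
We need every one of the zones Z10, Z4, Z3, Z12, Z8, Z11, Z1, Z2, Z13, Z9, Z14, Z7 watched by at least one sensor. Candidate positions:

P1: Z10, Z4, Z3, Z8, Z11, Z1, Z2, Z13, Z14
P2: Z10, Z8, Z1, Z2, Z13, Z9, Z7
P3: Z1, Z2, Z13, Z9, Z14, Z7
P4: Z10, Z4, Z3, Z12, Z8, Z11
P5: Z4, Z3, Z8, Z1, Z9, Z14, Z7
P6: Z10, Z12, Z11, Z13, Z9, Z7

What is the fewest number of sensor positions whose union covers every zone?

2

P1, P6 together cover {Z10, Z4, Z3, Z12, Z8, Z11, Z1, Z2, Z13, Z9, Z14, Z7} — every zone.
No single sensor position contains all 12 zones, so 2 is optimal.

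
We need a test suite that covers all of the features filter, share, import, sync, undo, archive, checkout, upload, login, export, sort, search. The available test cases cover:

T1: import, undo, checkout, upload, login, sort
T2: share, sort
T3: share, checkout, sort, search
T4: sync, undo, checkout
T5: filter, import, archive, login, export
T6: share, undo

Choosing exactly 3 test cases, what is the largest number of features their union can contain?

11

Choosing T1, T3, T5 covers {filter, share, import, undo, archive, checkout, upload, login, export, sort, search} — 11 features.
No choice of 3 test cases does better; here sync is left uncovered.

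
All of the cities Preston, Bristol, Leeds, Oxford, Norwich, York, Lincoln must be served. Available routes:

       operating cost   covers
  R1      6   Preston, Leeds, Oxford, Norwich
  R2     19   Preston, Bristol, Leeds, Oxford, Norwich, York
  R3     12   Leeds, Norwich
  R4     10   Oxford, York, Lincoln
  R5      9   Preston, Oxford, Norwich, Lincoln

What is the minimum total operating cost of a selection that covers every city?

28

R2, R5 cover every city at operating cost 19 + 9 = 28.
Any cover uses at least 2 routes; among all covering selections none totals below 28.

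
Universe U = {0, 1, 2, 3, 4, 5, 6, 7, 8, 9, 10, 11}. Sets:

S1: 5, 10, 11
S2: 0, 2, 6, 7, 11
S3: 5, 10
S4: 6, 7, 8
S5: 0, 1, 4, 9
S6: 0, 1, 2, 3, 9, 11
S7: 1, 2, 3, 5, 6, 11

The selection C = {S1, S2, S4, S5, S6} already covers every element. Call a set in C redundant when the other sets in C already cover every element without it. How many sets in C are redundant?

1

Drop S1: 5, 10 uncovered — not redundant.
Drop S2: the rest still cover every element — redundant.
Drop S4: 8 uncovered — not redundant.
Drop S5: 4 uncovered — not redundant.
Drop S6: 3 uncovered — not redundant.
1 redundant: S2.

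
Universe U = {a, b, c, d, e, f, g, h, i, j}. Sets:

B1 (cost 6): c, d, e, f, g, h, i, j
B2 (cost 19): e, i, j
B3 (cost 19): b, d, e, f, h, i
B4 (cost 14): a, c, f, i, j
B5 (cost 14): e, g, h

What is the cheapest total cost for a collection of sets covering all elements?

39

B1, B3, B4 cover every element at cost 6 + 19 + 14 = 39.
Any cover uses at least 3 sets; among all covering selections none totals below 39.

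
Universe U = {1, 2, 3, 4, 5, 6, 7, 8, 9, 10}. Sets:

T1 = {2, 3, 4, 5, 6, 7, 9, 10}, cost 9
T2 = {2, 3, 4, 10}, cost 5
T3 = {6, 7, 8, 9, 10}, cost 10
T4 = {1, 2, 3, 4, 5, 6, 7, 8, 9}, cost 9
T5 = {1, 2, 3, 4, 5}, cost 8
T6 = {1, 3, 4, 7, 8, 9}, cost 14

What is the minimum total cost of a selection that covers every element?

T2, T4 cover every element at cost 5 + 9 = 14.
Any cover uses at least 2 sets; among all covering selections none totals below 14.

14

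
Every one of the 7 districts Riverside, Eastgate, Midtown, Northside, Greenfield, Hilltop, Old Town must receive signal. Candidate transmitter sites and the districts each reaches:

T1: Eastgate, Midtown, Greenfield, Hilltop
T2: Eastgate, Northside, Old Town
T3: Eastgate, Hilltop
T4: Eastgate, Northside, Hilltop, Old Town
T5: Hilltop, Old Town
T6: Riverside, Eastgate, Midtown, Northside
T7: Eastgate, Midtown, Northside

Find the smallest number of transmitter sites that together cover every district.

T1, T2, T6 together cover {Riverside, Eastgate, Midtown, Northside, Greenfield, Hilltop, Old Town} — every district.
No 2 of the 7 transmitter sites cover everything (all 21 pairs fall short), so 3 is minimum.

3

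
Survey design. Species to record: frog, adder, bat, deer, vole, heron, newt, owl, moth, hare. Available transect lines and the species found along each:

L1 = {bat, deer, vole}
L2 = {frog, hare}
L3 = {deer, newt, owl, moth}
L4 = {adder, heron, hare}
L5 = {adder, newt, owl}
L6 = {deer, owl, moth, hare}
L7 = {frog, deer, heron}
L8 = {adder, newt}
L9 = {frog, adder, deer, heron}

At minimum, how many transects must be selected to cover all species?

L1, L2, L3, L4 together cover {frog, adder, bat, deer, vole, heron, newt, owl, moth, hare} — every species.
No 3 of the 9 transects cover everything (all 84 triples fall short), so 4 is minimum.

4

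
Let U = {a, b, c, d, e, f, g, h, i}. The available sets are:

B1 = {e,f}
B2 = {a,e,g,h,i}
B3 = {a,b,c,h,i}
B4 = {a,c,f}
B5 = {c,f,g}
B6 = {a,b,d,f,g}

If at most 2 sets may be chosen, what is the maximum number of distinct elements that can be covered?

8

Choosing B2, B6 covers {a, b, d, e, f, g, h, i} — 8 elements.
No choice of 2 sets does better; here c is left uncovered.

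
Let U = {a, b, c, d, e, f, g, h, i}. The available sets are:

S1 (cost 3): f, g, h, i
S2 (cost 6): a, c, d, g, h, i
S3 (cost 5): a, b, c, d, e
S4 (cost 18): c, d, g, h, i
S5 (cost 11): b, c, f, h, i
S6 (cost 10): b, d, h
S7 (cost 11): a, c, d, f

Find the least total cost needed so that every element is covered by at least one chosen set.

8

S1, S3 cover every element at cost 3 + 5 = 8.
Any cover uses at least 2 sets; among all covering selections none totals below 8.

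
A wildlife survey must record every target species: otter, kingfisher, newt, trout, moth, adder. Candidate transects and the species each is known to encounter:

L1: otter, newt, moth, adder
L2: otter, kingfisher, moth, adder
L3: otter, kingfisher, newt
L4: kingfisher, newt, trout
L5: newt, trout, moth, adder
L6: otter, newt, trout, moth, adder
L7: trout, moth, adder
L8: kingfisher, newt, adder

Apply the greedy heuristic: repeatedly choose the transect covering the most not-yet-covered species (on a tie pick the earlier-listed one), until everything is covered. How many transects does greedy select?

Pick 1: L6 covers 5 new species (otter, newt, trout, moth, adder).
Pick 2: L2 covers 1 new species (kingfisher).
Greedy uses 2 transects.

2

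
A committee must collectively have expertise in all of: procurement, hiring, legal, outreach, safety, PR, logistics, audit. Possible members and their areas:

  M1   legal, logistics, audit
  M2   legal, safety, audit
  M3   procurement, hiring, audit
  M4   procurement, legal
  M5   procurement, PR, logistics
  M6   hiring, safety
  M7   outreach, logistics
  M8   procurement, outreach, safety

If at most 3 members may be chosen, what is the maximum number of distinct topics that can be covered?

Choosing M1, M3, M8 covers {procurement, hiring, legal, outreach, safety, logistics, audit} — 7 topics.
No choice of 3 members does better; here PR is left uncovered.

7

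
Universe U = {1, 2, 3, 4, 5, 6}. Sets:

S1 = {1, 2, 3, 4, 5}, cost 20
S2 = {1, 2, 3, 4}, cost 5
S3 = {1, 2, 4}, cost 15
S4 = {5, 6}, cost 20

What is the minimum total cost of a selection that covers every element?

25

S2, S4 cover every element at cost 5 + 20 = 25.
Any cover uses at least 2 sets; among all covering selections none totals below 25.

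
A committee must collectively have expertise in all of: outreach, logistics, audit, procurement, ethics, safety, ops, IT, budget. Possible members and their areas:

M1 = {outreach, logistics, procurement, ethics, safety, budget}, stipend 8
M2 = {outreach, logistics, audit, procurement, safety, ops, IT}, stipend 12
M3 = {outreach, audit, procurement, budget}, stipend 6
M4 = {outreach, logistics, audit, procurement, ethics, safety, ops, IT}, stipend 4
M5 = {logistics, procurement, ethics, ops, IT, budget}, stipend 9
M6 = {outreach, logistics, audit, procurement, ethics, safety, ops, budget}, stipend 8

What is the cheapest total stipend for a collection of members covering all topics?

M3, M4 cover every topic at stipend 6 + 4 = 10.
Any cover uses at least 2 members; among all covering selections none totals below 10.

10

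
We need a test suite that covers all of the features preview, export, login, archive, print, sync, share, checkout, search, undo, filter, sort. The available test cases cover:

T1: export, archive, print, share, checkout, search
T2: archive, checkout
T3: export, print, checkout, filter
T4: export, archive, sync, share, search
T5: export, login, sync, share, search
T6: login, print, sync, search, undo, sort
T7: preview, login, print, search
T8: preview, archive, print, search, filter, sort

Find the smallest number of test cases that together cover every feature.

3

T1, T6, T8 together cover {preview, export, login, archive, print, sync, share, checkout, search, undo, filter, sort} — every feature.
No 2 of the 8 test cases cover everything (all 28 pairs fall short), so 3 is minimum.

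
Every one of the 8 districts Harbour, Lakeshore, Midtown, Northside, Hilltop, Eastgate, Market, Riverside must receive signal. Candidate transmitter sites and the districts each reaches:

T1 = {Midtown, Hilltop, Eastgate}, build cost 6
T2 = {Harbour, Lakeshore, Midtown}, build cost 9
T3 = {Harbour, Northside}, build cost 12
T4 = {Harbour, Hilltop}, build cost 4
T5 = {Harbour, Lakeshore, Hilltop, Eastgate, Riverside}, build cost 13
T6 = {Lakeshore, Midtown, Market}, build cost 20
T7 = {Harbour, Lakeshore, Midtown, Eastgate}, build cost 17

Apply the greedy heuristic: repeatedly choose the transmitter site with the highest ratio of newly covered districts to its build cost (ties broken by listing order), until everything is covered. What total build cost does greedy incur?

Pick 1: T1 adds 3 new (Midtown, Hilltop, Eastgate) at build cost 6 (ratio 3/6).
Pick 2: T4 adds 1 new (Harbour) at build cost 4 (ratio 1/4).
Pick 3: T5 adds 2 new (Lakeshore, Riverside) at build cost 13 (ratio 2/13).
Pick 4: T3 adds 1 new (Northside) at build cost 12 (ratio 1/12).
Pick 5: T6 adds 1 new (Market) at build cost 20 (ratio 1/20).
Greedy total build cost: 6 + 4 + 13 + 12 + 20 = 55. (The true optimum is 45, so greedy overshoots here.)

55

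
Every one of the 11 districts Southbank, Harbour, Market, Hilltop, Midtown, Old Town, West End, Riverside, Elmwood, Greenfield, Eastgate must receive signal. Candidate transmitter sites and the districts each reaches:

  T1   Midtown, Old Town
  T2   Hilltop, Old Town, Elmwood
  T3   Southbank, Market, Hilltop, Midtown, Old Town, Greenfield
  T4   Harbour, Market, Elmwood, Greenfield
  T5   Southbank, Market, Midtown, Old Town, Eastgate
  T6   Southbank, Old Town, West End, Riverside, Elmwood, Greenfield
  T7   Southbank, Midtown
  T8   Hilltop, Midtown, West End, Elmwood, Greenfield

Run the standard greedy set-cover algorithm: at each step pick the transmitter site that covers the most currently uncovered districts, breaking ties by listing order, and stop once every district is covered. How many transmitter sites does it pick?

Pick 1: T3 covers 6 new districts (Southbank, Market, Hilltop, Midtown, Old Town, Greenfield).
Pick 2: T6 covers 3 new districts (West End, Riverside, Elmwood).
Pick 3: T4 covers 1 new districts (Harbour).
Pick 4: T5 covers 1 new districts (Eastgate).
Greedy uses 4 transmitter sites.

4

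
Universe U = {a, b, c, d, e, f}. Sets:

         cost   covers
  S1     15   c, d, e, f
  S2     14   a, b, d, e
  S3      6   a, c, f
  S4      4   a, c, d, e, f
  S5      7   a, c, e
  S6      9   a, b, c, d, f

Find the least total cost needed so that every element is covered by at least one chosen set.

13

S4, S6 cover every element at cost 4 + 9 = 13.
Any cover uses at least 2 sets; among all covering selections none totals below 13.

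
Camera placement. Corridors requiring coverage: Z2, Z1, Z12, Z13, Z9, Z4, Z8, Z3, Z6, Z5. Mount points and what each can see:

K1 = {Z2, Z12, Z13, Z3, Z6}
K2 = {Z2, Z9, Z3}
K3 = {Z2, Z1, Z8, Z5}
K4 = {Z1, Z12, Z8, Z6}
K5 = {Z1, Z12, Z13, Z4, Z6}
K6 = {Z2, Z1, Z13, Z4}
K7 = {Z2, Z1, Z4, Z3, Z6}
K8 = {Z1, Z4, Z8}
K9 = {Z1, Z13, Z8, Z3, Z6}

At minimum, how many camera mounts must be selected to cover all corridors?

3

K2, K3, K5 together cover {Z2, Z1, Z12, Z13, Z9, Z4, Z8, Z3, Z6, Z5} — every corridor.
No 2 of the 9 camera mounts cover everything (all 36 pairs fall short), so 3 is minimum.
Greedy (largest uncovered first) would take K1, K3, K2, K5 — 4 camera mounts — but 3 suffice.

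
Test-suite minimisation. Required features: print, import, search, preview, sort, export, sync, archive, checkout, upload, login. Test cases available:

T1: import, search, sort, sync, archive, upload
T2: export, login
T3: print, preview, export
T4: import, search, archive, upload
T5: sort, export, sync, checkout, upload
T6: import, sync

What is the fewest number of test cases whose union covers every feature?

4

T1, T2, T3, T5 together cover {print, import, search, preview, sort, export, sync, archive, checkout, upload, login} — every feature.
No 3 of the 6 test cases cover everything (all 20 triples fall short), so 4 is minimum.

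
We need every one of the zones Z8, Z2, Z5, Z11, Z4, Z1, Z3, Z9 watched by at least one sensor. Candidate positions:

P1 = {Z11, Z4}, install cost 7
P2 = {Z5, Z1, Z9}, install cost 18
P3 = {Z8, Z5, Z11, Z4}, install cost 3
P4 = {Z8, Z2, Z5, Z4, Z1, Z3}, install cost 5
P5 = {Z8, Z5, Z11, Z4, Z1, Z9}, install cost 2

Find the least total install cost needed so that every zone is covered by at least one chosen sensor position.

P4, P5 cover every zone at install cost 5 + 2 = 7.
Any cover uses at least 2 sensor positions; among all covering selections none totals below 7.

7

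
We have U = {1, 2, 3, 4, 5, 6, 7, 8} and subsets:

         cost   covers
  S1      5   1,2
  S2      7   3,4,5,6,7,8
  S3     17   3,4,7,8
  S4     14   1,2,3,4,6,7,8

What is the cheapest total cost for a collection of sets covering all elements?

S1, S2 cover every element at cost 5 + 7 = 12.
Any cover uses at least 2 sets; among all covering selections none totals below 12.

12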